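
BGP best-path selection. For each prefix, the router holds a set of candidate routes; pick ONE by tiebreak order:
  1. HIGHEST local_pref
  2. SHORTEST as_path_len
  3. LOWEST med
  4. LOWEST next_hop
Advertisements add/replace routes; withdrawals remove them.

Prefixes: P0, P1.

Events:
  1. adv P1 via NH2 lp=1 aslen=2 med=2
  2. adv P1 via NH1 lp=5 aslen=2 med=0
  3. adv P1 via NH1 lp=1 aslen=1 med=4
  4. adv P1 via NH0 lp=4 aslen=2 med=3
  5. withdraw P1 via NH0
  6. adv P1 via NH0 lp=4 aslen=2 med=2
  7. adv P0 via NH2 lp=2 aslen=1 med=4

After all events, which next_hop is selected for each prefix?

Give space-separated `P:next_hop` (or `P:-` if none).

Answer: P0:NH2 P1:NH0

Derivation:
Op 1: best P0=- P1=NH2
Op 2: best P0=- P1=NH1
Op 3: best P0=- P1=NH1
Op 4: best P0=- P1=NH0
Op 5: best P0=- P1=NH1
Op 6: best P0=- P1=NH0
Op 7: best P0=NH2 P1=NH0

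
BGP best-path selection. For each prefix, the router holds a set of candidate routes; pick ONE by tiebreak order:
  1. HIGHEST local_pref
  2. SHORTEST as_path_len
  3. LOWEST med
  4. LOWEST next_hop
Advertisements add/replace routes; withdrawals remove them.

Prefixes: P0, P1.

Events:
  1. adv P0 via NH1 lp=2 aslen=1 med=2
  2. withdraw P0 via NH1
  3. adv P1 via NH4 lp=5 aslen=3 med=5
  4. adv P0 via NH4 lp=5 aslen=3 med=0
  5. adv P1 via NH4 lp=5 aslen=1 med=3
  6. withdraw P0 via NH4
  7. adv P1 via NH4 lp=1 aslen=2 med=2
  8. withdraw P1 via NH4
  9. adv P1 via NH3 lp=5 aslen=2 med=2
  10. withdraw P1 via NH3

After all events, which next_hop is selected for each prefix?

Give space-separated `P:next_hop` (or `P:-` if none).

Answer: P0:- P1:-

Derivation:
Op 1: best P0=NH1 P1=-
Op 2: best P0=- P1=-
Op 3: best P0=- P1=NH4
Op 4: best P0=NH4 P1=NH4
Op 5: best P0=NH4 P1=NH4
Op 6: best P0=- P1=NH4
Op 7: best P0=- P1=NH4
Op 8: best P0=- P1=-
Op 9: best P0=- P1=NH3
Op 10: best P0=- P1=-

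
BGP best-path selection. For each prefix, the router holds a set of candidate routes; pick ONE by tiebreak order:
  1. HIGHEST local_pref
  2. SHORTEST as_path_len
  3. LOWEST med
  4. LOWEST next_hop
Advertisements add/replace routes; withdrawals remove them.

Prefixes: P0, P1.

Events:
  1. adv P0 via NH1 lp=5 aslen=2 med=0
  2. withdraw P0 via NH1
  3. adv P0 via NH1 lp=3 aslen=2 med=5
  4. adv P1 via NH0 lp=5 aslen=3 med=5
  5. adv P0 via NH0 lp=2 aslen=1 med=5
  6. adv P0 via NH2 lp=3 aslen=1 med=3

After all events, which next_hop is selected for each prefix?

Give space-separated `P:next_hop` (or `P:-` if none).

Answer: P0:NH2 P1:NH0

Derivation:
Op 1: best P0=NH1 P1=-
Op 2: best P0=- P1=-
Op 3: best P0=NH1 P1=-
Op 4: best P0=NH1 P1=NH0
Op 5: best P0=NH1 P1=NH0
Op 6: best P0=NH2 P1=NH0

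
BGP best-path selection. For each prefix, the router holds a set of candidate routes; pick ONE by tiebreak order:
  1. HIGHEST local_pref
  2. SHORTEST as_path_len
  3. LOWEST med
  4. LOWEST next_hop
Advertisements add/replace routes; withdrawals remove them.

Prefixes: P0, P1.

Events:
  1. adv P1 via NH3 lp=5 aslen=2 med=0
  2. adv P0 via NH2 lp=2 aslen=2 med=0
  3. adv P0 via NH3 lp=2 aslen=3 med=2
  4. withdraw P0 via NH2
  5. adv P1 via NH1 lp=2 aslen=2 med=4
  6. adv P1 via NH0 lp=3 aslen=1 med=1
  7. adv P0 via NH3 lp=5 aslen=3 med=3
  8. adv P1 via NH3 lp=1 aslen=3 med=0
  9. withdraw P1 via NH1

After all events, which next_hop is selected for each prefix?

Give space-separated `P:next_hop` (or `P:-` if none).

Answer: P0:NH3 P1:NH0

Derivation:
Op 1: best P0=- P1=NH3
Op 2: best P0=NH2 P1=NH3
Op 3: best P0=NH2 P1=NH3
Op 4: best P0=NH3 P1=NH3
Op 5: best P0=NH3 P1=NH3
Op 6: best P0=NH3 P1=NH3
Op 7: best P0=NH3 P1=NH3
Op 8: best P0=NH3 P1=NH0
Op 9: best P0=NH3 P1=NH0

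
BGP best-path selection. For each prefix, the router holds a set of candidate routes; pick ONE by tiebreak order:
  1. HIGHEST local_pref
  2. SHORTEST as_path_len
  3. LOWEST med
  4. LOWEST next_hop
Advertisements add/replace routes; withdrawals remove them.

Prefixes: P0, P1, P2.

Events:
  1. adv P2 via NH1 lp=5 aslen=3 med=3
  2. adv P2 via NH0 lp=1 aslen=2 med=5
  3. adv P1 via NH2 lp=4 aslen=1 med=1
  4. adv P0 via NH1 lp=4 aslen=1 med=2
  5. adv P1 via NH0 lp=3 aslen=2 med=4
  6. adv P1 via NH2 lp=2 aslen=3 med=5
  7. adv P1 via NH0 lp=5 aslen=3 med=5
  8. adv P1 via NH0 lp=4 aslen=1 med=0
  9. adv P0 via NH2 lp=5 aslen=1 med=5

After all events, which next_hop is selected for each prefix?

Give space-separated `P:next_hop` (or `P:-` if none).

Op 1: best P0=- P1=- P2=NH1
Op 2: best P0=- P1=- P2=NH1
Op 3: best P0=- P1=NH2 P2=NH1
Op 4: best P0=NH1 P1=NH2 P2=NH1
Op 5: best P0=NH1 P1=NH2 P2=NH1
Op 6: best P0=NH1 P1=NH0 P2=NH1
Op 7: best P0=NH1 P1=NH0 P2=NH1
Op 8: best P0=NH1 P1=NH0 P2=NH1
Op 9: best P0=NH2 P1=NH0 P2=NH1

Answer: P0:NH2 P1:NH0 P2:NH1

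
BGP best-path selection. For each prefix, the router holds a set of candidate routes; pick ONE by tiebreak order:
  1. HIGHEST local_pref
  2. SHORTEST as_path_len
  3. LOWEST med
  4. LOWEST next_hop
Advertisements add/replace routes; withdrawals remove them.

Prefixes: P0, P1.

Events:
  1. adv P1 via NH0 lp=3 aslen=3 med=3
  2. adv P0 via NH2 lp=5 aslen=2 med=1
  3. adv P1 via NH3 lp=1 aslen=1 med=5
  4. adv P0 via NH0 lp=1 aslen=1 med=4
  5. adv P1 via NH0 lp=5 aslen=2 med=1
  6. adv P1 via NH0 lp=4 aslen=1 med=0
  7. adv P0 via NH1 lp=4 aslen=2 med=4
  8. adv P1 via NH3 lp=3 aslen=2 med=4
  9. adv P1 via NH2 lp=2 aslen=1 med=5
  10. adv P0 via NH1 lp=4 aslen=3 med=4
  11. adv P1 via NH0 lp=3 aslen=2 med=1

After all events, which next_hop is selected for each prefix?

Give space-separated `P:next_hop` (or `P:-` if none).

Answer: P0:NH2 P1:NH0

Derivation:
Op 1: best P0=- P1=NH0
Op 2: best P0=NH2 P1=NH0
Op 3: best P0=NH2 P1=NH0
Op 4: best P0=NH2 P1=NH0
Op 5: best P0=NH2 P1=NH0
Op 6: best P0=NH2 P1=NH0
Op 7: best P0=NH2 P1=NH0
Op 8: best P0=NH2 P1=NH0
Op 9: best P0=NH2 P1=NH0
Op 10: best P0=NH2 P1=NH0
Op 11: best P0=NH2 P1=NH0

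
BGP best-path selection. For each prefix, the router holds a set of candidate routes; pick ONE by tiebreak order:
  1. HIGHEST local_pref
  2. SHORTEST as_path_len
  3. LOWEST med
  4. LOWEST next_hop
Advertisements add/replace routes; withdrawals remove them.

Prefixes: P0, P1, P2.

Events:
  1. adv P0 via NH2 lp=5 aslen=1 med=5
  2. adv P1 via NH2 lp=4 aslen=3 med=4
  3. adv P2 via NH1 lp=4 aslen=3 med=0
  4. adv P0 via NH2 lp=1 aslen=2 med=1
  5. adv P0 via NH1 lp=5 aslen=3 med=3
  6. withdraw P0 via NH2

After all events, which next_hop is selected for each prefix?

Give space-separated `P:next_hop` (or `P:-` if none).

Op 1: best P0=NH2 P1=- P2=-
Op 2: best P0=NH2 P1=NH2 P2=-
Op 3: best P0=NH2 P1=NH2 P2=NH1
Op 4: best P0=NH2 P1=NH2 P2=NH1
Op 5: best P0=NH1 P1=NH2 P2=NH1
Op 6: best P0=NH1 P1=NH2 P2=NH1

Answer: P0:NH1 P1:NH2 P2:NH1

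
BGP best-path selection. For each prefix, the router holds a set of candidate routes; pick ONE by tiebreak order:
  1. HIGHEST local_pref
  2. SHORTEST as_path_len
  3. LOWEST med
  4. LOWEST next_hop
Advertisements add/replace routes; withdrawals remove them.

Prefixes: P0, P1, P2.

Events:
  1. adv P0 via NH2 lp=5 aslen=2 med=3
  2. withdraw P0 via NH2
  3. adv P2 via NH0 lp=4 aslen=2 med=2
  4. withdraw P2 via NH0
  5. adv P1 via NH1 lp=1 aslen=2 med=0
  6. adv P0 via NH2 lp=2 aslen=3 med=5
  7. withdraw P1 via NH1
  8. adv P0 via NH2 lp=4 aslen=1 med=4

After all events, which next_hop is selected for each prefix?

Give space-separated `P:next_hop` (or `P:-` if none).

Op 1: best P0=NH2 P1=- P2=-
Op 2: best P0=- P1=- P2=-
Op 3: best P0=- P1=- P2=NH0
Op 4: best P0=- P1=- P2=-
Op 5: best P0=- P1=NH1 P2=-
Op 6: best P0=NH2 P1=NH1 P2=-
Op 7: best P0=NH2 P1=- P2=-
Op 8: best P0=NH2 P1=- P2=-

Answer: P0:NH2 P1:- P2:-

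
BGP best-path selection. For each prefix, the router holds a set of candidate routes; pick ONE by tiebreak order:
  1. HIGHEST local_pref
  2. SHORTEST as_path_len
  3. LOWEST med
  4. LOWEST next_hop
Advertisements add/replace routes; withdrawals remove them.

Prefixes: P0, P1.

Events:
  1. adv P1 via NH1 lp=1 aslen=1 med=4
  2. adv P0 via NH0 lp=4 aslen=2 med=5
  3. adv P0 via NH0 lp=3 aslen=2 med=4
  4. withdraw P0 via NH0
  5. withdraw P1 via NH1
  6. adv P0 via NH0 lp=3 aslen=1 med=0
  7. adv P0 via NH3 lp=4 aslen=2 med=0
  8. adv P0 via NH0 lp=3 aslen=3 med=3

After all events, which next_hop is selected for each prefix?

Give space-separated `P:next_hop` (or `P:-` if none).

Answer: P0:NH3 P1:-

Derivation:
Op 1: best P0=- P1=NH1
Op 2: best P0=NH0 P1=NH1
Op 3: best P0=NH0 P1=NH1
Op 4: best P0=- P1=NH1
Op 5: best P0=- P1=-
Op 6: best P0=NH0 P1=-
Op 7: best P0=NH3 P1=-
Op 8: best P0=NH3 P1=-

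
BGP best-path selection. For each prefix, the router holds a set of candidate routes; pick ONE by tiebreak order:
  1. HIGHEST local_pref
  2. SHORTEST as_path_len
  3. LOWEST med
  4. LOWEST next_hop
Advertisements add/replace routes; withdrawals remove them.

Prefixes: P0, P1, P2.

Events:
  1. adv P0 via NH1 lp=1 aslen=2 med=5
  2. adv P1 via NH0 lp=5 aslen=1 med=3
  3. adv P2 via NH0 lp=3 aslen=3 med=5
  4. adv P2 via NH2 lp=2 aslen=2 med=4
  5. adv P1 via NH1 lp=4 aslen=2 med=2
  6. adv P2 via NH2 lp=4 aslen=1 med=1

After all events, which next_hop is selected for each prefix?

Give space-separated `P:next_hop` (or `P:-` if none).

Op 1: best P0=NH1 P1=- P2=-
Op 2: best P0=NH1 P1=NH0 P2=-
Op 3: best P0=NH1 P1=NH0 P2=NH0
Op 4: best P0=NH1 P1=NH0 P2=NH0
Op 5: best P0=NH1 P1=NH0 P2=NH0
Op 6: best P0=NH1 P1=NH0 P2=NH2

Answer: P0:NH1 P1:NH0 P2:NH2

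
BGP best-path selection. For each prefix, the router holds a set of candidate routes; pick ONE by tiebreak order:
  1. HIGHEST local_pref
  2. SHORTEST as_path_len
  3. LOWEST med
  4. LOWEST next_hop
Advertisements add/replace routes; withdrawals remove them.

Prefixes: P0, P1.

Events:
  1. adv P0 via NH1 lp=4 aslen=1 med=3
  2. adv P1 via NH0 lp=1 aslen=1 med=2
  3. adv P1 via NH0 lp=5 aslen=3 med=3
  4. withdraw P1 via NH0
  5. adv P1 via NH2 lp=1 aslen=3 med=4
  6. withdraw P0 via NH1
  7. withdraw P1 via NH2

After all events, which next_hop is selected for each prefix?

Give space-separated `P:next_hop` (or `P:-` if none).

Answer: P0:- P1:-

Derivation:
Op 1: best P0=NH1 P1=-
Op 2: best P0=NH1 P1=NH0
Op 3: best P0=NH1 P1=NH0
Op 4: best P0=NH1 P1=-
Op 5: best P0=NH1 P1=NH2
Op 6: best P0=- P1=NH2
Op 7: best P0=- P1=-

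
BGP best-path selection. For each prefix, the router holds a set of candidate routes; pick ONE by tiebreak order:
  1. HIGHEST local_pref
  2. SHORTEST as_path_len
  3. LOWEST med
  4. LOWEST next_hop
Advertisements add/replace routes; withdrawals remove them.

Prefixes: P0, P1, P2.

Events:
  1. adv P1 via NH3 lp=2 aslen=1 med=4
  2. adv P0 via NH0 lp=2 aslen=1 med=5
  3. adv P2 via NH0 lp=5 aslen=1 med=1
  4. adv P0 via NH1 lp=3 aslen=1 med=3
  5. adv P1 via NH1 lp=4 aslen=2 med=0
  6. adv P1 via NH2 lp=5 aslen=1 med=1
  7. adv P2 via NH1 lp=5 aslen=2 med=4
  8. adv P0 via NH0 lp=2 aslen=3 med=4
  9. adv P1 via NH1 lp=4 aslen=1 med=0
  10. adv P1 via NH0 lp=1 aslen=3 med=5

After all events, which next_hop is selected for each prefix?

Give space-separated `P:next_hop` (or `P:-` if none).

Op 1: best P0=- P1=NH3 P2=-
Op 2: best P0=NH0 P1=NH3 P2=-
Op 3: best P0=NH0 P1=NH3 P2=NH0
Op 4: best P0=NH1 P1=NH3 P2=NH0
Op 5: best P0=NH1 P1=NH1 P2=NH0
Op 6: best P0=NH1 P1=NH2 P2=NH0
Op 7: best P0=NH1 P1=NH2 P2=NH0
Op 8: best P0=NH1 P1=NH2 P2=NH0
Op 9: best P0=NH1 P1=NH2 P2=NH0
Op 10: best P0=NH1 P1=NH2 P2=NH0

Answer: P0:NH1 P1:NH2 P2:NH0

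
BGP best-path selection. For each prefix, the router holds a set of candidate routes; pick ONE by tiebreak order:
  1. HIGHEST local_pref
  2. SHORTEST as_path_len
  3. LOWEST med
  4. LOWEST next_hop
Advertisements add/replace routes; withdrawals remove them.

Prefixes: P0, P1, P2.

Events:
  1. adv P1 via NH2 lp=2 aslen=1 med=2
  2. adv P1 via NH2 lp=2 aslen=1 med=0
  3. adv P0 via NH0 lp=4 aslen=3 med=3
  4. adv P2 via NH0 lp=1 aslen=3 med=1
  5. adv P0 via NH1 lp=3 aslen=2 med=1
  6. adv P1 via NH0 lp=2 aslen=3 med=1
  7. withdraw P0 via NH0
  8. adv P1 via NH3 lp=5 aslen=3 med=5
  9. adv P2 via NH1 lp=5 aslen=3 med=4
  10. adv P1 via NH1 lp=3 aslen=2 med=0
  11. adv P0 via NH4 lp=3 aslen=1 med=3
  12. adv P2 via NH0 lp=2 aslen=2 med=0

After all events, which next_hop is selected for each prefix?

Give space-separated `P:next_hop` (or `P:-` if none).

Op 1: best P0=- P1=NH2 P2=-
Op 2: best P0=- P1=NH2 P2=-
Op 3: best P0=NH0 P1=NH2 P2=-
Op 4: best P0=NH0 P1=NH2 P2=NH0
Op 5: best P0=NH0 P1=NH2 P2=NH0
Op 6: best P0=NH0 P1=NH2 P2=NH0
Op 7: best P0=NH1 P1=NH2 P2=NH0
Op 8: best P0=NH1 P1=NH3 P2=NH0
Op 9: best P0=NH1 P1=NH3 P2=NH1
Op 10: best P0=NH1 P1=NH3 P2=NH1
Op 11: best P0=NH4 P1=NH3 P2=NH1
Op 12: best P0=NH4 P1=NH3 P2=NH1

Answer: P0:NH4 P1:NH3 P2:NH1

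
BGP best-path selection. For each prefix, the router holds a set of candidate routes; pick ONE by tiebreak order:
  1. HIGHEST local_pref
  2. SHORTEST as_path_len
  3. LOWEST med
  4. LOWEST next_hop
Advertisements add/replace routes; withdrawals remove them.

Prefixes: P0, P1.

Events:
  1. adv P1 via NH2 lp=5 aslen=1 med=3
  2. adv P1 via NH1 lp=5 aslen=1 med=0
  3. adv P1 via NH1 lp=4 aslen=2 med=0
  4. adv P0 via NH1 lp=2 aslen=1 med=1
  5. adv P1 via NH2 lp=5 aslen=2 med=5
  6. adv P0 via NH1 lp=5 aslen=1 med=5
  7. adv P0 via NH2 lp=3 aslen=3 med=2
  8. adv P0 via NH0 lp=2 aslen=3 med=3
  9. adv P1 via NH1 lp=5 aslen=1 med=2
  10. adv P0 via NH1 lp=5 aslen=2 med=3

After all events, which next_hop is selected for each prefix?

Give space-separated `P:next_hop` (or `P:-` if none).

Answer: P0:NH1 P1:NH1

Derivation:
Op 1: best P0=- P1=NH2
Op 2: best P0=- P1=NH1
Op 3: best P0=- P1=NH2
Op 4: best P0=NH1 P1=NH2
Op 5: best P0=NH1 P1=NH2
Op 6: best P0=NH1 P1=NH2
Op 7: best P0=NH1 P1=NH2
Op 8: best P0=NH1 P1=NH2
Op 9: best P0=NH1 P1=NH1
Op 10: best P0=NH1 P1=NH1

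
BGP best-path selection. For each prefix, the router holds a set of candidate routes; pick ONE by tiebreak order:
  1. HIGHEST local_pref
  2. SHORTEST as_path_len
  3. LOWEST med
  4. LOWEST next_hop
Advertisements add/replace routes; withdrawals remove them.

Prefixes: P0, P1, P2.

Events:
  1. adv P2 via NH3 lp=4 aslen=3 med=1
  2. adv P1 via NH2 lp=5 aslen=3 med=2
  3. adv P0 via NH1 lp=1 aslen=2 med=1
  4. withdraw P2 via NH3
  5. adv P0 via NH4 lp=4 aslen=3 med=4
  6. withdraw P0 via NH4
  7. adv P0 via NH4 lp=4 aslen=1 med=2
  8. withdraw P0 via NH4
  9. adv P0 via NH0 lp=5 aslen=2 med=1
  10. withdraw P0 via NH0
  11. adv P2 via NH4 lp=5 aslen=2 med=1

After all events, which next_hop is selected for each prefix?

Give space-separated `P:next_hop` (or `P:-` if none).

Answer: P0:NH1 P1:NH2 P2:NH4

Derivation:
Op 1: best P0=- P1=- P2=NH3
Op 2: best P0=- P1=NH2 P2=NH3
Op 3: best P0=NH1 P1=NH2 P2=NH3
Op 4: best P0=NH1 P1=NH2 P2=-
Op 5: best P0=NH4 P1=NH2 P2=-
Op 6: best P0=NH1 P1=NH2 P2=-
Op 7: best P0=NH4 P1=NH2 P2=-
Op 8: best P0=NH1 P1=NH2 P2=-
Op 9: best P0=NH0 P1=NH2 P2=-
Op 10: best P0=NH1 P1=NH2 P2=-
Op 11: best P0=NH1 P1=NH2 P2=NH4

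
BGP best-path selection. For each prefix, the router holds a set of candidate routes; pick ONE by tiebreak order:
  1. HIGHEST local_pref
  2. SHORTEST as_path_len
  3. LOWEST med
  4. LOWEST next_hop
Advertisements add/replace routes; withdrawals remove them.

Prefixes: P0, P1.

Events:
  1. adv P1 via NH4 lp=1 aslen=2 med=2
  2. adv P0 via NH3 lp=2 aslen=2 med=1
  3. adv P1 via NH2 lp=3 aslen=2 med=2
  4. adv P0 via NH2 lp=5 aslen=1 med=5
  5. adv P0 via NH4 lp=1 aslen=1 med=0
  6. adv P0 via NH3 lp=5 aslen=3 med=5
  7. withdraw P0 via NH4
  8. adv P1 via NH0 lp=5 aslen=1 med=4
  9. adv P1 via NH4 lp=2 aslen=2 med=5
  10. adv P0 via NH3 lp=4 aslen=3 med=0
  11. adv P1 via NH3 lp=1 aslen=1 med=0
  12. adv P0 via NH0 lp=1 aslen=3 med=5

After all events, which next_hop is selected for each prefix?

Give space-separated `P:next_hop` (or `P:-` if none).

Op 1: best P0=- P1=NH4
Op 2: best P0=NH3 P1=NH4
Op 3: best P0=NH3 P1=NH2
Op 4: best P0=NH2 P1=NH2
Op 5: best P0=NH2 P1=NH2
Op 6: best P0=NH2 P1=NH2
Op 7: best P0=NH2 P1=NH2
Op 8: best P0=NH2 P1=NH0
Op 9: best P0=NH2 P1=NH0
Op 10: best P0=NH2 P1=NH0
Op 11: best P0=NH2 P1=NH0
Op 12: best P0=NH2 P1=NH0

Answer: P0:NH2 P1:NH0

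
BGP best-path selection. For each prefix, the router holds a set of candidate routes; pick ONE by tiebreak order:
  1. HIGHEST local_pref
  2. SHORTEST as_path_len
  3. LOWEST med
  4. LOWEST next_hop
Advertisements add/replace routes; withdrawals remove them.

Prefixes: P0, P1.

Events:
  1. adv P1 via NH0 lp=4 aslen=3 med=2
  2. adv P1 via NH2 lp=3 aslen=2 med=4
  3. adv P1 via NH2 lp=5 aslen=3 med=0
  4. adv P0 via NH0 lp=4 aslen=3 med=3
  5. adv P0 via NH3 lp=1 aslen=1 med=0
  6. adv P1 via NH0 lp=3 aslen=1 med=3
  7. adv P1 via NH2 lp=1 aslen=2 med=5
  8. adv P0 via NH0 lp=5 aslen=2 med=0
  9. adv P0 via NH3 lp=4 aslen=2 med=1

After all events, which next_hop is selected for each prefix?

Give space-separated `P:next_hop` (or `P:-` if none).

Op 1: best P0=- P1=NH0
Op 2: best P0=- P1=NH0
Op 3: best P0=- P1=NH2
Op 4: best P0=NH0 P1=NH2
Op 5: best P0=NH0 P1=NH2
Op 6: best P0=NH0 P1=NH2
Op 7: best P0=NH0 P1=NH0
Op 8: best P0=NH0 P1=NH0
Op 9: best P0=NH0 P1=NH0

Answer: P0:NH0 P1:NH0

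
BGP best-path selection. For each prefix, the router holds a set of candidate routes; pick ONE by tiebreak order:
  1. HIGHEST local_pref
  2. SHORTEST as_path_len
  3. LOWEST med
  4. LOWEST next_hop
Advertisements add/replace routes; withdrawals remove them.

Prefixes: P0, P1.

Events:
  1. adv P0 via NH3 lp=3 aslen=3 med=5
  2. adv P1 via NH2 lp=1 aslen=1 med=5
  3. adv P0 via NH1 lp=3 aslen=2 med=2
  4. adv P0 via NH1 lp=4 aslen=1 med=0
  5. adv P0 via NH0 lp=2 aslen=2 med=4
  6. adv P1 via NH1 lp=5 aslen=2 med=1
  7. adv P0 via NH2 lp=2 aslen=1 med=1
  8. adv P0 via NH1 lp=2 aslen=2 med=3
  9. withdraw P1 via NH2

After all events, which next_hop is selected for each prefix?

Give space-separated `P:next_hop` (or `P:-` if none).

Op 1: best P0=NH3 P1=-
Op 2: best P0=NH3 P1=NH2
Op 3: best P0=NH1 P1=NH2
Op 4: best P0=NH1 P1=NH2
Op 5: best P0=NH1 P1=NH2
Op 6: best P0=NH1 P1=NH1
Op 7: best P0=NH1 P1=NH1
Op 8: best P0=NH3 P1=NH1
Op 9: best P0=NH3 P1=NH1

Answer: P0:NH3 P1:NH1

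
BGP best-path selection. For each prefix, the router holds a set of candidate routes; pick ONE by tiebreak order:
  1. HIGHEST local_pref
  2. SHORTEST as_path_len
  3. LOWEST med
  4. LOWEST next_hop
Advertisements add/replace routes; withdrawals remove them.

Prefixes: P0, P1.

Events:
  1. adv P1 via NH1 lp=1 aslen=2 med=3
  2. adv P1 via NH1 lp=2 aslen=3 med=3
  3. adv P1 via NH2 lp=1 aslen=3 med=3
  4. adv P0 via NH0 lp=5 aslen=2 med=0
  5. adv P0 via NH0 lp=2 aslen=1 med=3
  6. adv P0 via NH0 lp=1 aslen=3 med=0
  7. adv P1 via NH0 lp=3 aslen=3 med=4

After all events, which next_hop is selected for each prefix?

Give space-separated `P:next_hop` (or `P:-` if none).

Answer: P0:NH0 P1:NH0

Derivation:
Op 1: best P0=- P1=NH1
Op 2: best P0=- P1=NH1
Op 3: best P0=- P1=NH1
Op 4: best P0=NH0 P1=NH1
Op 5: best P0=NH0 P1=NH1
Op 6: best P0=NH0 P1=NH1
Op 7: best P0=NH0 P1=NH0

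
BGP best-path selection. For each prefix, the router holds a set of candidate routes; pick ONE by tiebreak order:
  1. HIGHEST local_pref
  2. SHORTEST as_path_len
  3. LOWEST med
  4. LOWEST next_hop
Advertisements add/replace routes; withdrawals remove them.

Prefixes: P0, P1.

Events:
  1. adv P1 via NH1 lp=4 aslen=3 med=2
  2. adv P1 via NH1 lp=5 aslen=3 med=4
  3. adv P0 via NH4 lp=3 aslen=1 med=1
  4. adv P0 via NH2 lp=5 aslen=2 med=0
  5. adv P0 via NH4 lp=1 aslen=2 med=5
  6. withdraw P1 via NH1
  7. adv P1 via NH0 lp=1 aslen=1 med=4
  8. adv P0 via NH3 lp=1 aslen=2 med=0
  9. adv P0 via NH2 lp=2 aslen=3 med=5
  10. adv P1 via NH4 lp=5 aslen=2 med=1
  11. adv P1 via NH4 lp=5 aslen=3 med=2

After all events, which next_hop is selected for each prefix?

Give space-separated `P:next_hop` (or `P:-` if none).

Answer: P0:NH2 P1:NH4

Derivation:
Op 1: best P0=- P1=NH1
Op 2: best P0=- P1=NH1
Op 3: best P0=NH4 P1=NH1
Op 4: best P0=NH2 P1=NH1
Op 5: best P0=NH2 P1=NH1
Op 6: best P0=NH2 P1=-
Op 7: best P0=NH2 P1=NH0
Op 8: best P0=NH2 P1=NH0
Op 9: best P0=NH2 P1=NH0
Op 10: best P0=NH2 P1=NH4
Op 11: best P0=NH2 P1=NH4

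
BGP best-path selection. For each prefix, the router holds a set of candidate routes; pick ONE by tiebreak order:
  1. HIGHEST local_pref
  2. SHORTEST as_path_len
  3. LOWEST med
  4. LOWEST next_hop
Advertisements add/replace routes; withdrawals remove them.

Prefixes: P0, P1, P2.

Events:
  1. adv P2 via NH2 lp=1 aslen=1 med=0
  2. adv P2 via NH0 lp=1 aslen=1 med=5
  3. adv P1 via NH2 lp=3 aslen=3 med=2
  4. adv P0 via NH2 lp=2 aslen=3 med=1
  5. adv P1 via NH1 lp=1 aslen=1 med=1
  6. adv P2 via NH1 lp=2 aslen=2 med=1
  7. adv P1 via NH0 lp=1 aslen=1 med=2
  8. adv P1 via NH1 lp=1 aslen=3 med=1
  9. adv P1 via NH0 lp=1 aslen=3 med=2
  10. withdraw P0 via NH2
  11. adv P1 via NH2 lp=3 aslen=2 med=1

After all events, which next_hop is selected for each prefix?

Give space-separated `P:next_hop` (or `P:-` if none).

Op 1: best P0=- P1=- P2=NH2
Op 2: best P0=- P1=- P2=NH2
Op 3: best P0=- P1=NH2 P2=NH2
Op 4: best P0=NH2 P1=NH2 P2=NH2
Op 5: best P0=NH2 P1=NH2 P2=NH2
Op 6: best P0=NH2 P1=NH2 P2=NH1
Op 7: best P0=NH2 P1=NH2 P2=NH1
Op 8: best P0=NH2 P1=NH2 P2=NH1
Op 9: best P0=NH2 P1=NH2 P2=NH1
Op 10: best P0=- P1=NH2 P2=NH1
Op 11: best P0=- P1=NH2 P2=NH1

Answer: P0:- P1:NH2 P2:NH1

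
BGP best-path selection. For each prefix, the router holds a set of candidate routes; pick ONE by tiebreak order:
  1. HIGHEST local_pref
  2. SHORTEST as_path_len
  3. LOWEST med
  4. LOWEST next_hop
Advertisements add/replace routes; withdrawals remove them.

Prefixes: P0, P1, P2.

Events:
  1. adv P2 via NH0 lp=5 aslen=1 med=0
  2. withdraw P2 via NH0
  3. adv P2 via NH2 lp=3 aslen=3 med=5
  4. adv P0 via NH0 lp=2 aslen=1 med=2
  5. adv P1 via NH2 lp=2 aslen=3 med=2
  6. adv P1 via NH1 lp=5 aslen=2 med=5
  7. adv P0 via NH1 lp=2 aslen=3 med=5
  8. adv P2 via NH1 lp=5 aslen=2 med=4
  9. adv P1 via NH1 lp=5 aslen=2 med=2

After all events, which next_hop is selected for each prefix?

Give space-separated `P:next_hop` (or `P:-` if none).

Op 1: best P0=- P1=- P2=NH0
Op 2: best P0=- P1=- P2=-
Op 3: best P0=- P1=- P2=NH2
Op 4: best P0=NH0 P1=- P2=NH2
Op 5: best P0=NH0 P1=NH2 P2=NH2
Op 6: best P0=NH0 P1=NH1 P2=NH2
Op 7: best P0=NH0 P1=NH1 P2=NH2
Op 8: best P0=NH0 P1=NH1 P2=NH1
Op 9: best P0=NH0 P1=NH1 P2=NH1

Answer: P0:NH0 P1:NH1 P2:NH1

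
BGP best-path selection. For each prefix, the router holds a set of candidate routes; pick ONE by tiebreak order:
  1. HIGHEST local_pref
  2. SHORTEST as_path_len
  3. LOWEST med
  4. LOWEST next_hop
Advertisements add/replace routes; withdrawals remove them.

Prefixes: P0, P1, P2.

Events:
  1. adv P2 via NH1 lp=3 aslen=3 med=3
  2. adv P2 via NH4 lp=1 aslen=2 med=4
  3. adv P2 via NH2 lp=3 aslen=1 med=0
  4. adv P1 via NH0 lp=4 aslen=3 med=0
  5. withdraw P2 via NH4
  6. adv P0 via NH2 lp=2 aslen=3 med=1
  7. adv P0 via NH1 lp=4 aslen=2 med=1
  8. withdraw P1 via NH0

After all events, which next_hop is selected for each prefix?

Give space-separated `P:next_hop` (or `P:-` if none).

Answer: P0:NH1 P1:- P2:NH2

Derivation:
Op 1: best P0=- P1=- P2=NH1
Op 2: best P0=- P1=- P2=NH1
Op 3: best P0=- P1=- P2=NH2
Op 4: best P0=- P1=NH0 P2=NH2
Op 5: best P0=- P1=NH0 P2=NH2
Op 6: best P0=NH2 P1=NH0 P2=NH2
Op 7: best P0=NH1 P1=NH0 P2=NH2
Op 8: best P0=NH1 P1=- P2=NH2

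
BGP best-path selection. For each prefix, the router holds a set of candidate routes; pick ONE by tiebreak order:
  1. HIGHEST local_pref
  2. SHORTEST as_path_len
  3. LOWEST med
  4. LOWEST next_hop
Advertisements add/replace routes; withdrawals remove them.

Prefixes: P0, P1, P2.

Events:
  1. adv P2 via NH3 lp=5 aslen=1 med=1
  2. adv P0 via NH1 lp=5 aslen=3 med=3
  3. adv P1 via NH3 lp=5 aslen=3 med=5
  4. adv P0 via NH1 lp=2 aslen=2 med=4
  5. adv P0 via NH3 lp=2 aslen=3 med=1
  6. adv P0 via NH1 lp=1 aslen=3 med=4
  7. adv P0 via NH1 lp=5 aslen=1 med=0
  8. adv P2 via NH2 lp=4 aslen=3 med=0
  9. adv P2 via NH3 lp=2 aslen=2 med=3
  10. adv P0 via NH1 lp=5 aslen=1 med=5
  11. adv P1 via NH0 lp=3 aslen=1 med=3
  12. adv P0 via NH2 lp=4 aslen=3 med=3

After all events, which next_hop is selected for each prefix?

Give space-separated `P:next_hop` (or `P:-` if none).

Answer: P0:NH1 P1:NH3 P2:NH2

Derivation:
Op 1: best P0=- P1=- P2=NH3
Op 2: best P0=NH1 P1=- P2=NH3
Op 3: best P0=NH1 P1=NH3 P2=NH3
Op 4: best P0=NH1 P1=NH3 P2=NH3
Op 5: best P0=NH1 P1=NH3 P2=NH3
Op 6: best P0=NH3 P1=NH3 P2=NH3
Op 7: best P0=NH1 P1=NH3 P2=NH3
Op 8: best P0=NH1 P1=NH3 P2=NH3
Op 9: best P0=NH1 P1=NH3 P2=NH2
Op 10: best P0=NH1 P1=NH3 P2=NH2
Op 11: best P0=NH1 P1=NH3 P2=NH2
Op 12: best P0=NH1 P1=NH3 P2=NH2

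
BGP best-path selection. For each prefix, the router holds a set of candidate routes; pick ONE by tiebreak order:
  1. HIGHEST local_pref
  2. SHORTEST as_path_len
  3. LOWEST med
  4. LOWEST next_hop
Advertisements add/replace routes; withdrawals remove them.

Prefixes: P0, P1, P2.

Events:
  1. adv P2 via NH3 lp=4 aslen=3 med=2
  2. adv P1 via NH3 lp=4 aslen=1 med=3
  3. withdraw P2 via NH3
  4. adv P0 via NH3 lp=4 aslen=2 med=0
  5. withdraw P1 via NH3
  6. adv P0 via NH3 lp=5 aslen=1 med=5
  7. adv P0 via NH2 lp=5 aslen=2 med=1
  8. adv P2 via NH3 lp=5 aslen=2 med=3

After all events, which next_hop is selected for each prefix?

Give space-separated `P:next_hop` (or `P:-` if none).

Op 1: best P0=- P1=- P2=NH3
Op 2: best P0=- P1=NH3 P2=NH3
Op 3: best P0=- P1=NH3 P2=-
Op 4: best P0=NH3 P1=NH3 P2=-
Op 5: best P0=NH3 P1=- P2=-
Op 6: best P0=NH3 P1=- P2=-
Op 7: best P0=NH3 P1=- P2=-
Op 8: best P0=NH3 P1=- P2=NH3

Answer: P0:NH3 P1:- P2:NH3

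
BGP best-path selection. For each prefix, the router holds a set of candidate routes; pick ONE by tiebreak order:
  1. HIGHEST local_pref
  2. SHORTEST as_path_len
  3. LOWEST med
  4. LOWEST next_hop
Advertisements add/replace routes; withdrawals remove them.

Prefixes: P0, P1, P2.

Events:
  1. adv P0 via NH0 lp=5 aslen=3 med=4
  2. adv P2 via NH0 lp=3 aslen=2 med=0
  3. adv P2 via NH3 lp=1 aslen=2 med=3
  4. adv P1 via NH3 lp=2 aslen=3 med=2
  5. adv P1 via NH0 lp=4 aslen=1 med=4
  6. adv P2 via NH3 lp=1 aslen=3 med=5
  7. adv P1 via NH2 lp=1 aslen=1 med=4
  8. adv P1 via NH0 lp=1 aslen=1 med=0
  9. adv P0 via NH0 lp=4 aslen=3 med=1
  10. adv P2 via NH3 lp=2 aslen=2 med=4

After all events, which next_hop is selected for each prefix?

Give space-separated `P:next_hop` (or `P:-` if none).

Answer: P0:NH0 P1:NH3 P2:NH0

Derivation:
Op 1: best P0=NH0 P1=- P2=-
Op 2: best P0=NH0 P1=- P2=NH0
Op 3: best P0=NH0 P1=- P2=NH0
Op 4: best P0=NH0 P1=NH3 P2=NH0
Op 5: best P0=NH0 P1=NH0 P2=NH0
Op 6: best P0=NH0 P1=NH0 P2=NH0
Op 7: best P0=NH0 P1=NH0 P2=NH0
Op 8: best P0=NH0 P1=NH3 P2=NH0
Op 9: best P0=NH0 P1=NH3 P2=NH0
Op 10: best P0=NH0 P1=NH3 P2=NH0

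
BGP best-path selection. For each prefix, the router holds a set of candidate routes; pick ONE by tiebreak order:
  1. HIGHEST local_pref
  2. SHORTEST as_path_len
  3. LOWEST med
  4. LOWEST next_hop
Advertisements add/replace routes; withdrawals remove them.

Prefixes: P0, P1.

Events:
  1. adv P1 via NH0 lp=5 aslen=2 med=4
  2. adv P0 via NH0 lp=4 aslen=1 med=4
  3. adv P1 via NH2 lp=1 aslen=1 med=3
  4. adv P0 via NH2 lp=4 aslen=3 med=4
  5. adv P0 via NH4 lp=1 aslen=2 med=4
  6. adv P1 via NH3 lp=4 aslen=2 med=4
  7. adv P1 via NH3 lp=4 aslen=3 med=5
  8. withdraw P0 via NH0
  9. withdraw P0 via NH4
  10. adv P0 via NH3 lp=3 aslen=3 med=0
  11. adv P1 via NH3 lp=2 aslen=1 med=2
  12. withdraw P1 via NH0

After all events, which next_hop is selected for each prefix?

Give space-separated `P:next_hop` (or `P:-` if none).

Op 1: best P0=- P1=NH0
Op 2: best P0=NH0 P1=NH0
Op 3: best P0=NH0 P1=NH0
Op 4: best P0=NH0 P1=NH0
Op 5: best P0=NH0 P1=NH0
Op 6: best P0=NH0 P1=NH0
Op 7: best P0=NH0 P1=NH0
Op 8: best P0=NH2 P1=NH0
Op 9: best P0=NH2 P1=NH0
Op 10: best P0=NH2 P1=NH0
Op 11: best P0=NH2 P1=NH0
Op 12: best P0=NH2 P1=NH3

Answer: P0:NH2 P1:NH3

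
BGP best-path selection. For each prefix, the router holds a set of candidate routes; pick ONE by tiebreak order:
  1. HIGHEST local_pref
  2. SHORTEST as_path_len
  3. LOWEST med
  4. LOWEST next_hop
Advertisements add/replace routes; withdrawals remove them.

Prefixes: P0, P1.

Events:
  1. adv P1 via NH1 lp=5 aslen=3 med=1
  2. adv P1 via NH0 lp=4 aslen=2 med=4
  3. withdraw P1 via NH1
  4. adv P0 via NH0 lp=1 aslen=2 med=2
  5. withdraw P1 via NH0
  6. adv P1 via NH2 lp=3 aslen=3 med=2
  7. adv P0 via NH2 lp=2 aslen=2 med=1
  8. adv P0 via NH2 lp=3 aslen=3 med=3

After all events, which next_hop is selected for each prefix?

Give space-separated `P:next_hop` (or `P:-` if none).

Answer: P0:NH2 P1:NH2

Derivation:
Op 1: best P0=- P1=NH1
Op 2: best P0=- P1=NH1
Op 3: best P0=- P1=NH0
Op 4: best P0=NH0 P1=NH0
Op 5: best P0=NH0 P1=-
Op 6: best P0=NH0 P1=NH2
Op 7: best P0=NH2 P1=NH2
Op 8: best P0=NH2 P1=NH2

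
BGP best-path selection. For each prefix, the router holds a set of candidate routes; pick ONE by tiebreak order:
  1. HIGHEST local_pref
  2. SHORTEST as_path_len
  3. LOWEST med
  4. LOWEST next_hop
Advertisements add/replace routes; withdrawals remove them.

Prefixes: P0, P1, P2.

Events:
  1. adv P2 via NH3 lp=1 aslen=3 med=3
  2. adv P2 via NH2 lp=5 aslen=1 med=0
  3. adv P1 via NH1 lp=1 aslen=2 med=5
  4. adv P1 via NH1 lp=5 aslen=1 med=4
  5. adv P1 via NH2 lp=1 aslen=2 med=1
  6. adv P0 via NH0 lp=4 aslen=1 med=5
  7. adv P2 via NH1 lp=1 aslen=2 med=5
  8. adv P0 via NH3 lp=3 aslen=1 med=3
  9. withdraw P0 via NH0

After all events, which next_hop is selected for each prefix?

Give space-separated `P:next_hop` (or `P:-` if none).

Op 1: best P0=- P1=- P2=NH3
Op 2: best P0=- P1=- P2=NH2
Op 3: best P0=- P1=NH1 P2=NH2
Op 4: best P0=- P1=NH1 P2=NH2
Op 5: best P0=- P1=NH1 P2=NH2
Op 6: best P0=NH0 P1=NH1 P2=NH2
Op 7: best P0=NH0 P1=NH1 P2=NH2
Op 8: best P0=NH0 P1=NH1 P2=NH2
Op 9: best P0=NH3 P1=NH1 P2=NH2

Answer: P0:NH3 P1:NH1 P2:NH2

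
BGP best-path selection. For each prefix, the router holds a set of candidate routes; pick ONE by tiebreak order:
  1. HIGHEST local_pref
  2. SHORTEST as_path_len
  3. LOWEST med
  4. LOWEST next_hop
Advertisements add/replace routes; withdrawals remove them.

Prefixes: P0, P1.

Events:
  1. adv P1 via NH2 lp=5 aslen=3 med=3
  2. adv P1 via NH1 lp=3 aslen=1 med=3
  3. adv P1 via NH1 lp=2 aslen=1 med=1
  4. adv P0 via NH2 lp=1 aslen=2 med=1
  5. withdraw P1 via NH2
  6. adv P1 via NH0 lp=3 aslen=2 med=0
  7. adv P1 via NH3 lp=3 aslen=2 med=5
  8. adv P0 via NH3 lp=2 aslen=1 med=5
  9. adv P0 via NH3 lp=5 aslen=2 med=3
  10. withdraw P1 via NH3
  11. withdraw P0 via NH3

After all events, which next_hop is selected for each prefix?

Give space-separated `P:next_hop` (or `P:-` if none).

Answer: P0:NH2 P1:NH0

Derivation:
Op 1: best P0=- P1=NH2
Op 2: best P0=- P1=NH2
Op 3: best P0=- P1=NH2
Op 4: best P0=NH2 P1=NH2
Op 5: best P0=NH2 P1=NH1
Op 6: best P0=NH2 P1=NH0
Op 7: best P0=NH2 P1=NH0
Op 8: best P0=NH3 P1=NH0
Op 9: best P0=NH3 P1=NH0
Op 10: best P0=NH3 P1=NH0
Op 11: best P0=NH2 P1=NH0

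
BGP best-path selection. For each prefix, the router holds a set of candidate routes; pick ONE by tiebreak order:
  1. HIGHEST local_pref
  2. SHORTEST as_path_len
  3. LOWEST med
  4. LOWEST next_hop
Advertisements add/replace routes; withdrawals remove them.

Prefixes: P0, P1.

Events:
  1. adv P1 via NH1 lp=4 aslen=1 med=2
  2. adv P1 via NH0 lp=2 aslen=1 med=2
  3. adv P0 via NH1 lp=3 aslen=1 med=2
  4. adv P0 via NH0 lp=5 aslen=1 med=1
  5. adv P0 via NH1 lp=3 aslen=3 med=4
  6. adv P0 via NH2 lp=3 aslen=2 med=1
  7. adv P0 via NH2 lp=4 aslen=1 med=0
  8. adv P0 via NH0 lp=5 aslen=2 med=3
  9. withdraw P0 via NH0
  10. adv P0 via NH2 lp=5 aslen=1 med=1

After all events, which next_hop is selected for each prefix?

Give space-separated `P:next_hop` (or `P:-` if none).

Answer: P0:NH2 P1:NH1

Derivation:
Op 1: best P0=- P1=NH1
Op 2: best P0=- P1=NH1
Op 3: best P0=NH1 P1=NH1
Op 4: best P0=NH0 P1=NH1
Op 5: best P0=NH0 P1=NH1
Op 6: best P0=NH0 P1=NH1
Op 7: best P0=NH0 P1=NH1
Op 8: best P0=NH0 P1=NH1
Op 9: best P0=NH2 P1=NH1
Op 10: best P0=NH2 P1=NH1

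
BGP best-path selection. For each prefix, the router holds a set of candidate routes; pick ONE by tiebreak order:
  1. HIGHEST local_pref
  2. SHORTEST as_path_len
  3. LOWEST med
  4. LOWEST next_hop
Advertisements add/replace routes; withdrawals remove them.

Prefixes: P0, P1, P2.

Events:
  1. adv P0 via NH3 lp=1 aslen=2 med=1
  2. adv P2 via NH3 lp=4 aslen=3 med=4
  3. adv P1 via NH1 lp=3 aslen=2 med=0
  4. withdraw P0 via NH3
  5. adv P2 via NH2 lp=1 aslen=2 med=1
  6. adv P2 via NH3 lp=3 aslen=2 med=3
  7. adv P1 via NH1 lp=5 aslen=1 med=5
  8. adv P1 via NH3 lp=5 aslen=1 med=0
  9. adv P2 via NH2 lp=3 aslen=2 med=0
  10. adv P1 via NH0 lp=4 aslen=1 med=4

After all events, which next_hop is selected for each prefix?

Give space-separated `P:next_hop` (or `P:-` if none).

Answer: P0:- P1:NH3 P2:NH2

Derivation:
Op 1: best P0=NH3 P1=- P2=-
Op 2: best P0=NH3 P1=- P2=NH3
Op 3: best P0=NH3 P1=NH1 P2=NH3
Op 4: best P0=- P1=NH1 P2=NH3
Op 5: best P0=- P1=NH1 P2=NH3
Op 6: best P0=- P1=NH1 P2=NH3
Op 7: best P0=- P1=NH1 P2=NH3
Op 8: best P0=- P1=NH3 P2=NH3
Op 9: best P0=- P1=NH3 P2=NH2
Op 10: best P0=- P1=NH3 P2=NH2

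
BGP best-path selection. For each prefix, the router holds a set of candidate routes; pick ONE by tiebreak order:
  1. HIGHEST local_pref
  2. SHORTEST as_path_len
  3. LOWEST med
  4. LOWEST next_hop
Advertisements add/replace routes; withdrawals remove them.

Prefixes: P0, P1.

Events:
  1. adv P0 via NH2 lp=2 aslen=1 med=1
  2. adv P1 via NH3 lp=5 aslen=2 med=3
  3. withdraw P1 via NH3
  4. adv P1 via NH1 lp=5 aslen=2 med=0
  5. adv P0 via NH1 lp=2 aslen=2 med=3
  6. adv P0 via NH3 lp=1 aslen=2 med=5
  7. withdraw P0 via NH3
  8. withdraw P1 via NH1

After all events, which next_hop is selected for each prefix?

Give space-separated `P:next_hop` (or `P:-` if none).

Op 1: best P0=NH2 P1=-
Op 2: best P0=NH2 P1=NH3
Op 3: best P0=NH2 P1=-
Op 4: best P0=NH2 P1=NH1
Op 5: best P0=NH2 P1=NH1
Op 6: best P0=NH2 P1=NH1
Op 7: best P0=NH2 P1=NH1
Op 8: best P0=NH2 P1=-

Answer: P0:NH2 P1:-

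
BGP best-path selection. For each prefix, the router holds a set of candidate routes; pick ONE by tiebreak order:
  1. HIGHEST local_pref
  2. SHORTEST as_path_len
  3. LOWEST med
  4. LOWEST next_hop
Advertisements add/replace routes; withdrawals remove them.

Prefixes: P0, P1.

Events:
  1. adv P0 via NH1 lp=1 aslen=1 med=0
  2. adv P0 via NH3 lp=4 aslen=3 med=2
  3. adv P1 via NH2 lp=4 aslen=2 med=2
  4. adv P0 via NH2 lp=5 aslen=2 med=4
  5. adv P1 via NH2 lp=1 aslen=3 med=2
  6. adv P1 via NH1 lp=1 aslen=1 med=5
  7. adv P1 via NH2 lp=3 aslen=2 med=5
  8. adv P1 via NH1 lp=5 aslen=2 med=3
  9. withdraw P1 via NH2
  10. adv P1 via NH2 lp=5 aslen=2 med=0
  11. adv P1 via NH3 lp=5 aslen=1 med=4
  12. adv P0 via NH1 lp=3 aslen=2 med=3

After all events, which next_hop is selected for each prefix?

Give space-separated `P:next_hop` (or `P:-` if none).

Answer: P0:NH2 P1:NH3

Derivation:
Op 1: best P0=NH1 P1=-
Op 2: best P0=NH3 P1=-
Op 3: best P0=NH3 P1=NH2
Op 4: best P0=NH2 P1=NH2
Op 5: best P0=NH2 P1=NH2
Op 6: best P0=NH2 P1=NH1
Op 7: best P0=NH2 P1=NH2
Op 8: best P0=NH2 P1=NH1
Op 9: best P0=NH2 P1=NH1
Op 10: best P0=NH2 P1=NH2
Op 11: best P0=NH2 P1=NH3
Op 12: best P0=NH2 P1=NH3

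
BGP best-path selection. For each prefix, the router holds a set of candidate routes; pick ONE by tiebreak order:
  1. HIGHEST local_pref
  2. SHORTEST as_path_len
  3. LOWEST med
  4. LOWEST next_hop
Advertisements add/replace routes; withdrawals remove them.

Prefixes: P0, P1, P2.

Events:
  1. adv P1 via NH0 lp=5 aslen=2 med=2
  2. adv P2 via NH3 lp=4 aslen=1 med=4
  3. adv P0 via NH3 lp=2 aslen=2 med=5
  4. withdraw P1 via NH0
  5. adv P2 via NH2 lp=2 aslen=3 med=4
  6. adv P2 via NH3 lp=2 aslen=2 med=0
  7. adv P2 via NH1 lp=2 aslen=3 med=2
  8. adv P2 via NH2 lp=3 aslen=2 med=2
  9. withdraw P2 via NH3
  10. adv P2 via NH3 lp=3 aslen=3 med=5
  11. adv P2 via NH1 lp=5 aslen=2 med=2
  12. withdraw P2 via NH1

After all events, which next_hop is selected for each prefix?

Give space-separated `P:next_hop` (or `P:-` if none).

Op 1: best P0=- P1=NH0 P2=-
Op 2: best P0=- P1=NH0 P2=NH3
Op 3: best P0=NH3 P1=NH0 P2=NH3
Op 4: best P0=NH3 P1=- P2=NH3
Op 5: best P0=NH3 P1=- P2=NH3
Op 6: best P0=NH3 P1=- P2=NH3
Op 7: best P0=NH3 P1=- P2=NH3
Op 8: best P0=NH3 P1=- P2=NH2
Op 9: best P0=NH3 P1=- P2=NH2
Op 10: best P0=NH3 P1=- P2=NH2
Op 11: best P0=NH3 P1=- P2=NH1
Op 12: best P0=NH3 P1=- P2=NH2

Answer: P0:NH3 P1:- P2:NH2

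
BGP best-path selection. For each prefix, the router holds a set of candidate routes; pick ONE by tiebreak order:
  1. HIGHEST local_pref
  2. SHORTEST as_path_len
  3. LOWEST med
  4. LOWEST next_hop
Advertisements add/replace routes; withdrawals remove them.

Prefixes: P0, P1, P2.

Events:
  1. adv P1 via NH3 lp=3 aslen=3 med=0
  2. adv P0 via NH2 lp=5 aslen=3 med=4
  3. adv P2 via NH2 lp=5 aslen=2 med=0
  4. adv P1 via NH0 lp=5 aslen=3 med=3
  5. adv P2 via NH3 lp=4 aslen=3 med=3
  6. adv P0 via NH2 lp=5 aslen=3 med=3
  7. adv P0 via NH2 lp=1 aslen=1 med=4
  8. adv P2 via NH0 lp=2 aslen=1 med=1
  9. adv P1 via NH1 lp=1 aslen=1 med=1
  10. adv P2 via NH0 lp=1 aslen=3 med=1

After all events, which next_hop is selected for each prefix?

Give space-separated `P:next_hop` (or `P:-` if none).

Answer: P0:NH2 P1:NH0 P2:NH2

Derivation:
Op 1: best P0=- P1=NH3 P2=-
Op 2: best P0=NH2 P1=NH3 P2=-
Op 3: best P0=NH2 P1=NH3 P2=NH2
Op 4: best P0=NH2 P1=NH0 P2=NH2
Op 5: best P0=NH2 P1=NH0 P2=NH2
Op 6: best P0=NH2 P1=NH0 P2=NH2
Op 7: best P0=NH2 P1=NH0 P2=NH2
Op 8: best P0=NH2 P1=NH0 P2=NH2
Op 9: best P0=NH2 P1=NH0 P2=NH2
Op 10: best P0=NH2 P1=NH0 P2=NH2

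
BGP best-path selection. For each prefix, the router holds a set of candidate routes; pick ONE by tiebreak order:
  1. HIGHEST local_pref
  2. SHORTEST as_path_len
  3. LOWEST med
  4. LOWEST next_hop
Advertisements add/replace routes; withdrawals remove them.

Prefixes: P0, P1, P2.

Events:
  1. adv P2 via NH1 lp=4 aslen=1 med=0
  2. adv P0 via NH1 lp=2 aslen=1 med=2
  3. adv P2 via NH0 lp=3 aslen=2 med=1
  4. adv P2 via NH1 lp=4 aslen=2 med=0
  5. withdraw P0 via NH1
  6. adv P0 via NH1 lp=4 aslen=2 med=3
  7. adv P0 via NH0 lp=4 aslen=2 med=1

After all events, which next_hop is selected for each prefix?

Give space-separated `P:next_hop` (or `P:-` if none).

Op 1: best P0=- P1=- P2=NH1
Op 2: best P0=NH1 P1=- P2=NH1
Op 3: best P0=NH1 P1=- P2=NH1
Op 4: best P0=NH1 P1=- P2=NH1
Op 5: best P0=- P1=- P2=NH1
Op 6: best P0=NH1 P1=- P2=NH1
Op 7: best P0=NH0 P1=- P2=NH1

Answer: P0:NH0 P1:- P2:NH1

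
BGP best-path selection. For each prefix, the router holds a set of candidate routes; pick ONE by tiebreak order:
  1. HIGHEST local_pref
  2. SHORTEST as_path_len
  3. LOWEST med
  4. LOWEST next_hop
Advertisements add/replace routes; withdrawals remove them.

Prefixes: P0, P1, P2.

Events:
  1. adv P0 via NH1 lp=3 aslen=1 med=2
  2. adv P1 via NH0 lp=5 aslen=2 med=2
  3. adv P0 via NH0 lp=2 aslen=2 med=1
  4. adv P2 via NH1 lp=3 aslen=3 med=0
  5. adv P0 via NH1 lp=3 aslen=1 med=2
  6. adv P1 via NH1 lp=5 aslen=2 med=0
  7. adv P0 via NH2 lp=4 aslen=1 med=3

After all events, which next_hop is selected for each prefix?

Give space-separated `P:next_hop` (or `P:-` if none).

Op 1: best P0=NH1 P1=- P2=-
Op 2: best P0=NH1 P1=NH0 P2=-
Op 3: best P0=NH1 P1=NH0 P2=-
Op 4: best P0=NH1 P1=NH0 P2=NH1
Op 5: best P0=NH1 P1=NH0 P2=NH1
Op 6: best P0=NH1 P1=NH1 P2=NH1
Op 7: best P0=NH2 P1=NH1 P2=NH1

Answer: P0:NH2 P1:NH1 P2:NH1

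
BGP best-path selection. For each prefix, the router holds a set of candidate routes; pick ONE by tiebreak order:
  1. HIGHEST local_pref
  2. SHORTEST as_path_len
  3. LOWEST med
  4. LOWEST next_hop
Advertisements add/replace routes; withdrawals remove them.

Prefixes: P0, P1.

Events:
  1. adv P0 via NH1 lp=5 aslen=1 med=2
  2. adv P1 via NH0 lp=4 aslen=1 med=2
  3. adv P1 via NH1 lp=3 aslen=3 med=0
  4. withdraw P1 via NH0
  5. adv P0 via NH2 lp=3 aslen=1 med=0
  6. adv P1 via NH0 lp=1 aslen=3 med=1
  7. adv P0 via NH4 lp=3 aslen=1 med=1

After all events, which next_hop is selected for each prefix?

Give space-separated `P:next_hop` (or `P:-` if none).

Op 1: best P0=NH1 P1=-
Op 2: best P0=NH1 P1=NH0
Op 3: best P0=NH1 P1=NH0
Op 4: best P0=NH1 P1=NH1
Op 5: best P0=NH1 P1=NH1
Op 6: best P0=NH1 P1=NH1
Op 7: best P0=NH1 P1=NH1

Answer: P0:NH1 P1:NH1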